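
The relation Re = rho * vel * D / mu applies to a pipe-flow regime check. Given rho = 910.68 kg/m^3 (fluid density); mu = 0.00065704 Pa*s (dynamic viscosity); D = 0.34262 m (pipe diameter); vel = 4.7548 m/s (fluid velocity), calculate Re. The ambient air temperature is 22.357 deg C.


Re = rho * vel * D / mu
Re = 910.68 * 4.7548 * 0.34262 / 0.00065704
Re = 2.2580e+06


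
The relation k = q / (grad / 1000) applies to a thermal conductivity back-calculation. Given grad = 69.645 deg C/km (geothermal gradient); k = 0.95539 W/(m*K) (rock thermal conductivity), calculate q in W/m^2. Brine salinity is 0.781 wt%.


q = k * grad / 1000
q = 0.95539 * 69.645 / 1000
q = 0.066538 W/m^2


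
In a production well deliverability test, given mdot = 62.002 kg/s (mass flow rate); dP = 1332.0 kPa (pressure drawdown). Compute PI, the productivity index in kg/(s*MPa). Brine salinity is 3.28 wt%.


PI = mdot * 1000 / dP
PI = 62.002 * 1000 / 1332.0
PI = 46.548 kg/(s*MPa)


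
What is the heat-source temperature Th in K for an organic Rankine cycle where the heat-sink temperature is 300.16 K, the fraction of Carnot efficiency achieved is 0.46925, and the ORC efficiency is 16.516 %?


Th = Tc / (1 - (eta_orc/100)/f)
Th = 300.16 / (1 - (16.516/100)/0.46925)
Th = 463.19 K


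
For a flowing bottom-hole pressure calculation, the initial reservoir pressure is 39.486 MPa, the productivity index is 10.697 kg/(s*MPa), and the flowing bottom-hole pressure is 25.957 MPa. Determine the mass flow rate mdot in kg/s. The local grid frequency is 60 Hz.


mdot = (P_i - P_wf) * PI
mdot = (39.486 - 25.957) * 10.697
mdot = 144.72 kg/s


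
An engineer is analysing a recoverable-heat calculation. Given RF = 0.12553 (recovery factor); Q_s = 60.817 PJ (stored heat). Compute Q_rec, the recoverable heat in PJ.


Q_rec = Q_s * RF
Q_rec = 60.817 * 0.12553
Q_rec = 7.6344 PJ


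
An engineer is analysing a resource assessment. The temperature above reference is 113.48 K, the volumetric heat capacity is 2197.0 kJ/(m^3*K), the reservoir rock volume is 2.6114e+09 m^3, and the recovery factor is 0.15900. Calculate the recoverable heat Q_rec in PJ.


Step 1: Q_s = Vr*rhoc*dT/1e12 = 2.6114e+09*2197.0*113.48/1e12 = 651.0627 PJ
Step 2: Q_rec = Q_s * RF = 651.0627 * 0.159 = 103.52 PJ
Q_rec = 103.52 PJ


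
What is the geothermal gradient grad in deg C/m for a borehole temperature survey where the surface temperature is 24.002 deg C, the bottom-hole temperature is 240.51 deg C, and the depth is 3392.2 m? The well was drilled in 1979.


grad = (T_d - T_surf) / d * 1000
grad = (240.51 - 24.002) / 3392.2 * 1000
grad = 63.82525 deg C/km
Convert: 63.82525 deg C/km * 0.001 = 0.063825 deg C/m
grad = 0.063825 deg C/m


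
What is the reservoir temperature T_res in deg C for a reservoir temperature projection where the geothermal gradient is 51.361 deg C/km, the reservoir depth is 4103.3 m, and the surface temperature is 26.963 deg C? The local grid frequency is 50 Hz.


T_res = T_surf + grad * d / 1000
T_res = 26.963 + 51.361 * 4103.3 / 1000
T_res = 237.71 deg C


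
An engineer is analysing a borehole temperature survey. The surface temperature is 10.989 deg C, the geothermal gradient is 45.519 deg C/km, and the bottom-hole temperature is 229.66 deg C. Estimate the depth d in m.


d = (T_d - T_surf) / grad * 1000
d = (229.66 - 10.989) / 45.519 * 1000
d = 4803.9 m


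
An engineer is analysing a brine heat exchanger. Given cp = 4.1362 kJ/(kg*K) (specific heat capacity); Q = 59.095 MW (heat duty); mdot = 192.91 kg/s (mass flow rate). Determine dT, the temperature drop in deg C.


dT = Q * 1000 / (mdot * cp)
dT = 59.095 * 1000 / (192.91 * 4.1362)
dT = 74.06183 K
Convert (temperature difference, 1 K = 1 deg C): 74.06183 K = 74.06183 deg C
dT = 74.062 deg C


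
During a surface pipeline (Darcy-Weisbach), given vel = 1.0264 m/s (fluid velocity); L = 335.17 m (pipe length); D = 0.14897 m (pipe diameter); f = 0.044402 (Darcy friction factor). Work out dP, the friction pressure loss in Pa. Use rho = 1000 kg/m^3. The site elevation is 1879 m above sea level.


dP = f * (L/D) * (rho*vel^2/2) / 1000
dP = 0.044402 * (335.17/0.14897) * (1000*1.0264^2/2) / 1000
dP = 52.62258 kPa
Convert: 52.62258 kPa * 1000.0 = 52623 Pa
dP = 52623 Pa


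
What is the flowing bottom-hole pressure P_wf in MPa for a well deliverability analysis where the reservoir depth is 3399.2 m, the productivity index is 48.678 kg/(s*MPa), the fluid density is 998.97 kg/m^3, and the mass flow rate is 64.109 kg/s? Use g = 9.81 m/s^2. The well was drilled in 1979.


Step 1: P_i = rho*g*h/1e6 = 998.97*9.81*3399.2/1e6 = 33.31181 MPa
Step 2: P_wf = P_i - mdot/PI = 33.31181 - 64.109/48.678 = 31.995 MPa
P_wf = 31.995 MPa


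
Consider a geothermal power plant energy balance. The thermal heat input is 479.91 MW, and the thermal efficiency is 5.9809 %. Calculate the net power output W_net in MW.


W_net = eta / 100 * Q_in
W_net = 5.9809 / 100 * 479.91
W_net = 28.703 MW


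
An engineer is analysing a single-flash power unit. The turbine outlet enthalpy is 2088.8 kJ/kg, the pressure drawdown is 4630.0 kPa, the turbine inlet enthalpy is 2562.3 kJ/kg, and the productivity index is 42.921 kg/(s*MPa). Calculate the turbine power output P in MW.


Step 1: mdot = PI * dP / 1000 = 42.921 * 4630.0 / 1000 = 198.7242 kg/s
Step 2: P = mdot*(h_in - h_out)/1000 = 198.7242*(2562.3 - 2088.8)/1000 = 94.096 MW
P = 94.096 MW


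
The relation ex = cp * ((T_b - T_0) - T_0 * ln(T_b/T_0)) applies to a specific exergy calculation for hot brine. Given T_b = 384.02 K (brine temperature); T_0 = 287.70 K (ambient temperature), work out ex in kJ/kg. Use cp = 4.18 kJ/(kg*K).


ex = cp * ((T_b - T_0) - T_0 * ln(T_b/T_0))
ex = 4.18 * ((384.02 - 287.70) - 287.70 * ln(384.02/287.70))
ex = 55.339 kJ/kg


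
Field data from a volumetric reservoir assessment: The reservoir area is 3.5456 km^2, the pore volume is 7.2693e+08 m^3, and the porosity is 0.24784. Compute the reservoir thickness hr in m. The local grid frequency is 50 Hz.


hr = Vp / (A * 1e6 * phi)
hr = 7.2693e+08 / (3.5456 * 1e6 * 0.24784)
hr = 827.24 m


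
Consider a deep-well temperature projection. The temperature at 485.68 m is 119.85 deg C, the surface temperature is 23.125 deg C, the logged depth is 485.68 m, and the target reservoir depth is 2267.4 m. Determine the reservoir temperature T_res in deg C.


Step 1: grad = (T_d1 - T_surf)/d1 * 1000 = (119.85 - 23.125)/485.68 * 1000 = 199.1538 deg C/km
Step 2: T_res = T_surf + grad*d2/1000 = 23.125 + 199.1538*2267.4/1000 = 474.69 deg C
T_res = 474.69 deg C


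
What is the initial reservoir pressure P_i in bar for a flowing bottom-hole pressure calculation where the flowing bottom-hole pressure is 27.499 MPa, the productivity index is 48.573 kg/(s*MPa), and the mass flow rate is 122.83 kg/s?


P_i = P_wf + mdot / PI
P_i = 27.499 + 122.83 / 48.573
P_i = 30.02777 MPa
Convert: 30.02777 MPa * 10.0 = 300.28 bar
P_i = 300.28 bar


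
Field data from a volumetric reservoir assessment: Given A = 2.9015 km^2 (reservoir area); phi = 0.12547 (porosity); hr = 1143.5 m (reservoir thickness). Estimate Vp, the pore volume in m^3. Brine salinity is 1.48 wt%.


Vp = A * 1e6 * hr * phi
Vp = 2.9015 * 1e6 * 1143.5 * 0.12547
Vp = 4.1629e+08 m^3


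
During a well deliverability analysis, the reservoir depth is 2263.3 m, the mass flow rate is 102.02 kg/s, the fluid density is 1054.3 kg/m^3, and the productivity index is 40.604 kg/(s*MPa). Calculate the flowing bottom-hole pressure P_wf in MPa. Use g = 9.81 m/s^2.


Step 1: P_i = rho*g*h/1e6 = 1054.3*9.81*2263.3/1e6 = 23.40859 MPa
Step 2: P_wf = P_i - mdot/PI = 23.40859 - 102.02/40.604 = 20.896 MPa
P_wf = 20.896 MPa


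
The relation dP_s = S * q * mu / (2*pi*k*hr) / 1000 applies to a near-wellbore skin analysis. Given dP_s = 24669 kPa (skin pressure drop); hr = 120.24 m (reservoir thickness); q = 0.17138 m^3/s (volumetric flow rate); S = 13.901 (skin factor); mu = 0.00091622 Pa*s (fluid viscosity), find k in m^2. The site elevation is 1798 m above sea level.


k = S*q*mu / (2*pi*dP_s*1000*hr)
k = 13.901*0.17138*0.00091622 / (2*pi*24669*1000*120.24)
k = 1.1712e-13 m^2


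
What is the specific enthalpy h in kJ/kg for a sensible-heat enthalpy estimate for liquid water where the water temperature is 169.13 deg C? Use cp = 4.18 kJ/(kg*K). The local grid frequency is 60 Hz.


h = cp * T
h = 4.18 * 169.13
h = 706.96 kJ/kg


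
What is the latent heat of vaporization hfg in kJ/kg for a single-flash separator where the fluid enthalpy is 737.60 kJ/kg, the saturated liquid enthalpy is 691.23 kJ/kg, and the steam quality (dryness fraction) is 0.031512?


hfg = (h - hf) / x
hfg = (737.60 - 691.23) / 0.031512
hfg = 1471.5 kJ/kg


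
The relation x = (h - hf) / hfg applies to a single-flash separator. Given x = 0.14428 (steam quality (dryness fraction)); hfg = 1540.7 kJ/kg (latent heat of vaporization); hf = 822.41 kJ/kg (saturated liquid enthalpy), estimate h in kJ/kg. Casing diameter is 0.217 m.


h = hf + x * hfg
h = 822.41 + 0.14428 * 1540.7
h = 1044.7 kJ/kg


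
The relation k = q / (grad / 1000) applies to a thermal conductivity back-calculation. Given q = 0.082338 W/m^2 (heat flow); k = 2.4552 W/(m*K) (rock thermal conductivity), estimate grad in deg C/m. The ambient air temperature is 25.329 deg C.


grad = q / k * 1000
grad = 0.082338 / 2.4552 * 1000
grad = 33.53617 deg C/km
Convert: 33.53617 deg C/km * 0.001 = 0.033536 deg C/m
grad = 0.033536 deg C/m


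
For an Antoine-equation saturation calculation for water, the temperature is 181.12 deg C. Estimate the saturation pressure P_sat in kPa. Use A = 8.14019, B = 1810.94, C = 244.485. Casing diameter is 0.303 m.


P_sat = 10^(A - B/(C + T)) / 760 * 0.101325
P_sat = 10^(8.14019 - 1810.94/(244.485 + 181.12)) / 760 * 0.101325
P_sat = 1.023564 MPa
Convert: 1.023564 MPa * 1000.0 = 1023.6 kPa
P_sat = 1023.6 kPa


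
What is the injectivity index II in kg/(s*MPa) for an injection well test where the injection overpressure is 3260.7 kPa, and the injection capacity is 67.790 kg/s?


II = mdot * 1000 / dP
II = 67.790 * 1000 / 3260.7
II = 20.790 kg/(s*MPa)


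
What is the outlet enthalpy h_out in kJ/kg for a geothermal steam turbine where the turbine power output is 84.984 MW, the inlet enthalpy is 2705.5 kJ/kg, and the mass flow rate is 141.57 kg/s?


h_out = h_in - P * 1000 / mdot
h_out = 2705.5 - 84.984 * 1000 / 141.57
h_out = 2105.2 kJ/kg


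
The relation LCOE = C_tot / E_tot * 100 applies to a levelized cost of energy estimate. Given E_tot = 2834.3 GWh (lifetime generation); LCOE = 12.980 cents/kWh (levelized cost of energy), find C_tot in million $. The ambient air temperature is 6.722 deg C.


C_tot = LCOE / 100 * E_tot
C_tot = 12.980 / 100 * 2834.3
C_tot = 367.89 million $


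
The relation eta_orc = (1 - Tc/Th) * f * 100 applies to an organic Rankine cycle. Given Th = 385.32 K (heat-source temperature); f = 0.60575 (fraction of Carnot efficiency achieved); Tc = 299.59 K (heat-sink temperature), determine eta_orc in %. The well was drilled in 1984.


eta_orc = (1 - Tc/Th) * f * 100
eta_orc = (1 - 299.59/385.32) * 0.60575 * 100
eta_orc = 13.477 %


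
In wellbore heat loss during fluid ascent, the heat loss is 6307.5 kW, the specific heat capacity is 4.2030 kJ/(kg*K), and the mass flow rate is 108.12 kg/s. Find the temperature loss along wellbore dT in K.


dT = Q_loss / (mdot * cp)
dT = 6307.5 / (108.12 * 4.2030)
dT = 13.880 K


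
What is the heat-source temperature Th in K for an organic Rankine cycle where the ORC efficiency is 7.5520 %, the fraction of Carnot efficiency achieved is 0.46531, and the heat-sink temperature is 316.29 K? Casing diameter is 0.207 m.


Th = Tc / (1 - (eta_orc/100)/f)
Th = 316.29 / (1 - (7.5520/100)/0.46531)
Th = 377.57 K


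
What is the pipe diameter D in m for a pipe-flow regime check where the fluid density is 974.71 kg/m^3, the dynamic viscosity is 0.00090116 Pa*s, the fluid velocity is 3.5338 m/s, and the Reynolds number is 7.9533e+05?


D = Re * mu / (rho * vel)
D = 7.9533e+05 * 0.00090116 / (974.71 * 3.5338)
D = 0.20808 m


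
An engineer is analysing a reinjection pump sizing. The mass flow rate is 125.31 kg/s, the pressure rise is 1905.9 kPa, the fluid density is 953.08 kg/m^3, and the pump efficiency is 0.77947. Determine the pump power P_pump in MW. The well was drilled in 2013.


P_pump = mdot * dP / (rho * eta)
P_pump = 125.31 * 1905.9 / (953.08 * 0.77947)
P_pump = 321.4823 kW
Convert: 321.4823 kW * 0.001 = 0.32148 MW
P_pump = 0.32148 MW


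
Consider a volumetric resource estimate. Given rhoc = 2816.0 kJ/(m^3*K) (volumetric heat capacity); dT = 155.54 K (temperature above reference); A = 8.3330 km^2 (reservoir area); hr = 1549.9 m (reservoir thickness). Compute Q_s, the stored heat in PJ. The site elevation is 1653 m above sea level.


Step 1: Vr = A*1e6*hr = 8.333*1e6*1549.9 = 1.291532e+10 m^3
Step 2: Q_s = Vr*rhoc*dT/1e12 = 1.291532e+10*2816.0*155.54/1e12 = 5656.9 PJ
Q_s = 5656.9 PJ


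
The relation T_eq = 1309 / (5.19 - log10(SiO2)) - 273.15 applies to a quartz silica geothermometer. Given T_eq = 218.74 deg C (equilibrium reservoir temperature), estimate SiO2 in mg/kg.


SiO2 = 10^(5.19 - 1309/(T_eq + 273.15))
SiO2 = 10^(5.19 - 1309/(218.74 + 273.15))
SiO2 = 337.94 mg/kg


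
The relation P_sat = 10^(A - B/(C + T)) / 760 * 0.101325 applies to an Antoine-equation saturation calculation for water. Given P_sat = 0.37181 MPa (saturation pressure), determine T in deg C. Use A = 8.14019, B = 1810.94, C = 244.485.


T = B / (A - log10(P_sat * 760 / 0.101325)) - C
T = 1810.94 / (8.14019 - log10(0.37181 * 760 / 0.101325)) - 244.485
T = 141.25 deg C


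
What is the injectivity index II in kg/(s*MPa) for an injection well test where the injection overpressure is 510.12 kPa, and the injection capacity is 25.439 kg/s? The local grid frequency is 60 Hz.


II = mdot * 1000 / dP
II = 25.439 * 1000 / 510.12
II = 49.869 kg/(s*MPa)


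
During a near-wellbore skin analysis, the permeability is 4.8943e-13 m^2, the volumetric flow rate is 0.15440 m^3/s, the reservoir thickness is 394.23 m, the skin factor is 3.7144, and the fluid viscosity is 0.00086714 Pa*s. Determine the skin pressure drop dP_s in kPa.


dP_s = S * q * mu / (2*pi*k*hr) / 1000
dP_s = 3.7144 * 0.15440 * 0.00086714 / (2*pi*4.8943e-13*394.23) / 1000
dP_s = 410.21 kPa


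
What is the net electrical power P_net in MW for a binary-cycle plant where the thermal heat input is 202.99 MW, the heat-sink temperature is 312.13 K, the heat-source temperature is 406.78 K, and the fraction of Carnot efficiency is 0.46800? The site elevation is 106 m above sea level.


Step 1: eta = (1 - Tc/Th)*f = (1 - 312.13/406.78)*0.468 = 0.1088947
Step 2: P_net = eta * Q_in = 0.1088947 * 202.99 = 22.105 MW
P_net = 22.105 MW


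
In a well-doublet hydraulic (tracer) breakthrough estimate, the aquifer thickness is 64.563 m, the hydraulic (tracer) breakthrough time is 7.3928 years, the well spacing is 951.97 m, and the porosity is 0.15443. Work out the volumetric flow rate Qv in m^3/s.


Qv = pi*hr*phi*L^2 / (3*t_bt*365.25*86400)
Qv = pi*64.563*0.15443*951.97^2 / (3*7.3928*365.25*86400)
Qv = 0.040558 m^3/s


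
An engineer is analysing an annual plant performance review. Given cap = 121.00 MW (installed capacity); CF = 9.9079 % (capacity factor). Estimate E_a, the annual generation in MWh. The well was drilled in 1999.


E_a = CF / 100 * cap * 8760
E_a = 9.9079 / 100 * 121.00 * 8760
E_a = 1.0502e+05 MWh


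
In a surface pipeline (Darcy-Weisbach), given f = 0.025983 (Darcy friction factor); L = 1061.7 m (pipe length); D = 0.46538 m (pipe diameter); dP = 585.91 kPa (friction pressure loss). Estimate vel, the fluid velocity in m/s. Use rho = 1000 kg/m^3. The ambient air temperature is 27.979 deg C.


vel = sqrt(dP*1000*2*D / (f*L*rho))
vel = sqrt(585.91*1000*2*0.46538 / (0.025983*1061.7*1000))
vel = 4.4462 m/s


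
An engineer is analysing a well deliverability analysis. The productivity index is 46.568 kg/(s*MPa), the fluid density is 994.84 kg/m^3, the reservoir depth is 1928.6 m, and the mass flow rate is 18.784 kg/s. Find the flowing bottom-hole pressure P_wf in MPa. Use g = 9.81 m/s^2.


Step 1: P_i = rho*g*h/1e6 = 994.84*9.81*1928.6/1e6 = 18.82194 MPa
Step 2: P_wf = P_i - mdot/PI = 18.82194 - 18.784/46.568 = 18.419 MPa
P_wf = 18.419 MPa


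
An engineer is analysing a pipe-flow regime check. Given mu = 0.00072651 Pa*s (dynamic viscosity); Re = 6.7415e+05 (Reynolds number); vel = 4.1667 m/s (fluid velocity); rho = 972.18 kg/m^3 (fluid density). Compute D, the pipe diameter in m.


D = Re * mu / (rho * vel)
D = 6.7415e+05 * 0.00072651 / (972.18 * 4.1667)
D = 0.12091 m


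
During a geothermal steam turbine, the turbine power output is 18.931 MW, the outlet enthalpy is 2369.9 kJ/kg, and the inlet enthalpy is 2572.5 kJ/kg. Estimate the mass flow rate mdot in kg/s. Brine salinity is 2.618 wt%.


mdot = P * 1000 / (h_in - h_out)
mdot = 18.931 * 1000 / (2572.5 - 2369.9)
mdot = 93.440 kg/s


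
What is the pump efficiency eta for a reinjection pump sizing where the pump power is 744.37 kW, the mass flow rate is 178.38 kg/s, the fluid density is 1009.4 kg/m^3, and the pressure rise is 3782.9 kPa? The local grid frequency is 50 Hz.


eta = mdot * dP / (rho * P_pump)
eta = 178.38 * 3782.9 / (1009.4 * 744.37)
eta = 0.89809


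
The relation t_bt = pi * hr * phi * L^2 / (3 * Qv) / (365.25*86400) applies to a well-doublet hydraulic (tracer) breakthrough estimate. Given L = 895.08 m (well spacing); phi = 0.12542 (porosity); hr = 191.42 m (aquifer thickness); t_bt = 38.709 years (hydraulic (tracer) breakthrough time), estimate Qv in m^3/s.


Qv = pi*hr*phi*L^2 / (3*t_bt*365.25*86400)
Qv = pi*191.42*0.12542*895.08^2 / (3*38.709*365.25*86400)
Qv = 0.016489 m^3/s


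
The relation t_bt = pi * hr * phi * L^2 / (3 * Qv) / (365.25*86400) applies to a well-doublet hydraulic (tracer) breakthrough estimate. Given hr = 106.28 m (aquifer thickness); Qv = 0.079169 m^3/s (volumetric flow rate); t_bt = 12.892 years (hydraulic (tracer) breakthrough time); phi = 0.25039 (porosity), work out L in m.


L = sqrt(t_bt*365.25*86400*3*Qv / (pi*hr*phi))
L = sqrt(12.892*365.25*86400*3*0.079169 / (pi*106.28*0.25039))
L = 1075.1 m


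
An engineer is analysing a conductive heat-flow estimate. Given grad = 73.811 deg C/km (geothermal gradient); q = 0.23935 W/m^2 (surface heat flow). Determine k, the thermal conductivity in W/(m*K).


k = q * 1000 / grad
k = 0.23935 * 1000 / 73.811
k = 3.2427 W/(m*K)


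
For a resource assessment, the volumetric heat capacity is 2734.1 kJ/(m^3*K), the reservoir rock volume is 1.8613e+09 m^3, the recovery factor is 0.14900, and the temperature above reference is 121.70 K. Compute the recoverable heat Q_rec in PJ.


Step 1: Q_s = Vr*rhoc*dT/1e12 = 1.8613e+09*2734.1*121.7/1e12 = 619.3289 PJ
Step 2: Q_rec = Q_s * RF = 619.3289 * 0.149 = 92.280 PJ
Q_rec = 92.280 PJ


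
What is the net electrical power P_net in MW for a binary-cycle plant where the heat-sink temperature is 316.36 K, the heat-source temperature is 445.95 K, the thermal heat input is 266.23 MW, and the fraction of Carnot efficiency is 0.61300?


Step 1: eta = (1 - Tc/Th)*f = (1 - 316.36/445.95)*0.613 = 0.1781336
Step 2: P_net = eta * Q_in = 0.1781336 * 266.23 = 47.425 MW
P_net = 47.425 MW


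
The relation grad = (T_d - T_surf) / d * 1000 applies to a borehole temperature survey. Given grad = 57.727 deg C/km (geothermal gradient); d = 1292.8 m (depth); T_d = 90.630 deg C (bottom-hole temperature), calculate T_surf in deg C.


T_surf = T_d - grad * d / 1000
T_surf = 90.630 - 57.727 * 1292.8 / 1000
T_surf = 16.001 deg C


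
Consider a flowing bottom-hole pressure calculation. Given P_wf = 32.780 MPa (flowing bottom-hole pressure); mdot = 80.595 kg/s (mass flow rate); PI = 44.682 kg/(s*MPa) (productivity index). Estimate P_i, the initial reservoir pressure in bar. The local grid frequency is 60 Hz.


P_i = P_wf + mdot / PI
P_i = 32.780 + 80.595 / 44.682
P_i = 34.58375 MPa
Convert: 34.58375 MPa * 10.0 = 345.84 bar
P_i = 345.84 bar


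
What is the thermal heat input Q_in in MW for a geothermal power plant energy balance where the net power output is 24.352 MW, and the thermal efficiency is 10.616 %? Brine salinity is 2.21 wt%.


Q_in = W_net / (eta / 100)
Q_in = 24.352 / (10.616 / 100)
Q_in = 229.39 MW


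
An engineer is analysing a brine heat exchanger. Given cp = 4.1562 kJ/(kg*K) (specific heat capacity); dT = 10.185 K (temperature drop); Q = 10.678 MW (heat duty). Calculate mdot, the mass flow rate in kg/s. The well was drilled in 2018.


mdot = Q * 1000 / (cp * dT)
mdot = 10.678 * 1000 / (4.1562 * 10.185)
mdot = 252.25 kg/s


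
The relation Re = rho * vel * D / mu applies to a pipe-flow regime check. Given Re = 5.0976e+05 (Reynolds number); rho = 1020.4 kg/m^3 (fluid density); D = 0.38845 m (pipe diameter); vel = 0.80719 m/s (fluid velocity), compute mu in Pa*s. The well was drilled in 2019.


mu = rho * vel * D / Re
mu = 1020.4 * 0.80719 * 0.38845 / 5.0976e+05
mu = 0.00062765 Pa*s


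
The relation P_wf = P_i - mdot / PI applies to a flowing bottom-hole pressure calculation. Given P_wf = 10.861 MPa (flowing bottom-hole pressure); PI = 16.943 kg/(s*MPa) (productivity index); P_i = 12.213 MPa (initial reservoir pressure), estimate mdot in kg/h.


mdot = (P_i - P_wf) * PI
mdot = (12.213 - 10.861) * 16.943
mdot = 22.90694 kg/s
Convert: 22.90694 kg/s * 3600.0 = 82465 kg/h
mdot = 82465 kg/h


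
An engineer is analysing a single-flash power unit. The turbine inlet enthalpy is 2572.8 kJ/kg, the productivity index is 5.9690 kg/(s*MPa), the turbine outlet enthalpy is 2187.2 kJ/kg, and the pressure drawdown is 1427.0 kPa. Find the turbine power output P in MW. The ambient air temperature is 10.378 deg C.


Step 1: mdot = PI * dP / 1000 = 5.969 * 1427.0 / 1000 = 8.517763 kg/s
Step 2: P = mdot*(h_in - h_out)/1000 = 8.517763*(2572.8 - 2187.2)/1000 = 3.2844 MW
P = 3.2844 MW


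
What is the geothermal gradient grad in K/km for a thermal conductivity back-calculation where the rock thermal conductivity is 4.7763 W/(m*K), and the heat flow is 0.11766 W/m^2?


grad = q / k * 1000
grad = 0.11766 / 4.7763 * 1000
grad = 24.63413 deg C/km
Convert: 24.63413 deg C/km * 1.0 = 24.634 K/km
grad = 24.634 K/km


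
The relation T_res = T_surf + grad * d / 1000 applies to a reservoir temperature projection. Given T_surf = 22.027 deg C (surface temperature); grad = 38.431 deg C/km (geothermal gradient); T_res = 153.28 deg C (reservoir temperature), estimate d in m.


d = (T_res - T_surf) / grad * 1000
d = (153.28 - 22.027) / 38.431 * 1000
d = 3415.3 m


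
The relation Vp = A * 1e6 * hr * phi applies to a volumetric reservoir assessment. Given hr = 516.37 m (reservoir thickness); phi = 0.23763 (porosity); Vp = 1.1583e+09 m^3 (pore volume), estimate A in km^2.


A = Vp / (1e6 * hr * phi)
A = 1.1583e+09 / (1e6 * 516.37 * 0.23763)
A = 9.4397 km^2


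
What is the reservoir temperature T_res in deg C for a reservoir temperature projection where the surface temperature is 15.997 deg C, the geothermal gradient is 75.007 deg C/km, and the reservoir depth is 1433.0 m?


T_res = T_surf + grad * d / 1000
T_res = 15.997 + 75.007 * 1433.0 / 1000
T_res = 123.48 deg C


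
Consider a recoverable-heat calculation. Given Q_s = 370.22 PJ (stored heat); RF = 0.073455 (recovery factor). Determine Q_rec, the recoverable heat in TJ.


Q_rec = Q_s * RF
Q_rec = 370.22 * 0.073455
Q_rec = 27.19451 PJ
Convert: 27.19451 PJ * 1000.0 = 27195 TJ
Q_rec = 27195 TJ


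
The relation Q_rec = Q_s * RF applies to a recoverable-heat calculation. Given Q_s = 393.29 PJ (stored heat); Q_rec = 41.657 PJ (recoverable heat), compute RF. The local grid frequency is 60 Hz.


RF = Q_rec / Q_s
RF = 41.657 / 393.29
RF = 0.10592


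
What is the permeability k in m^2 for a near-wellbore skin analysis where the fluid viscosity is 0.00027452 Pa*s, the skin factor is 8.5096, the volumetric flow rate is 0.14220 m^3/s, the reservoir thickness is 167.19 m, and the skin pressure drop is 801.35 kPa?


k = S*q*mu / (2*pi*dP_s*1000*hr)
k = 8.5096*0.14220*0.00027452 / (2*pi*801.35*1000*167.19)
k = 3.9461e-13 m^2


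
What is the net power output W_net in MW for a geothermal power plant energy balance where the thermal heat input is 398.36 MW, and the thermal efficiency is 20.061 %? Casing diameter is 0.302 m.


W_net = eta / 100 * Q_in
W_net = 20.061 / 100 * 398.36
W_net = 79.915 MW


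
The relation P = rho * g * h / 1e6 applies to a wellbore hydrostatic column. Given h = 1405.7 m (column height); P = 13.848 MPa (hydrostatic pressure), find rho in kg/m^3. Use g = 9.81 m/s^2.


rho = P * 1e6 / (g * h)
rho = 13.848 * 1e6 / (9.81 * 1405.7)
rho = 1004.2 kg/m^3


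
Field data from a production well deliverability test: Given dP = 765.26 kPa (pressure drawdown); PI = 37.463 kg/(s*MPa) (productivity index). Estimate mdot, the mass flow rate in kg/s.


mdot = PI * dP / 1000
mdot = 37.463 * 765.26 / 1000
mdot = 28.669 kg/s


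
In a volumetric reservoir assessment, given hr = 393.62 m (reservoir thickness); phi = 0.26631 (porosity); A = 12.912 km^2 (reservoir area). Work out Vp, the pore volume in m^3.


Vp = A * 1e6 * hr * phi
Vp = 12.912 * 1e6 * 393.62 * 0.26631
Vp = 1.3535e+09 m^3


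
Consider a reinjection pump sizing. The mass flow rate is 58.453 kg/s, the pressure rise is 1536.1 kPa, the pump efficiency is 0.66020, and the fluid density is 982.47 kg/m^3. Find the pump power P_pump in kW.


P_pump = mdot * dP / (rho * eta)
P_pump = 58.453 * 1536.1 / (982.47 * 0.66020)
P_pump = 138.43 kW


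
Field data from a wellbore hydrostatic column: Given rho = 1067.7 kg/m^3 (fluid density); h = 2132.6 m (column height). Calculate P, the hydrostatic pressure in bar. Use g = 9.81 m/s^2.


P = rho * g * h / 1e6
P = 1067.7 * 9.81 * 2132.6 / 1e6
P = 22.33714 MPa
Convert: 22.33714 MPa * 10.0 = 223.37 bar
P = 223.37 bar


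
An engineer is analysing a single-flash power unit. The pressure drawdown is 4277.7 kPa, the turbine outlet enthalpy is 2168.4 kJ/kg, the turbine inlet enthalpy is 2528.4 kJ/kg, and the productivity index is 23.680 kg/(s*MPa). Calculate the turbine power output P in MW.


Step 1: mdot = PI * dP / 1000 = 23.68 * 4277.7 / 1000 = 101.2959 kg/s
Step 2: P = mdot*(h_in - h_out)/1000 = 101.2959*(2528.4 - 2168.4)/1000 = 36.467 MW
P = 36.467 MW


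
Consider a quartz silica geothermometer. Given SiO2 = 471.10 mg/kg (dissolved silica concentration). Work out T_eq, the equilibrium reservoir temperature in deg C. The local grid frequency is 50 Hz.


T_eq = 1309 / (5.19 - log10(SiO2)) - 273.15
T_eq = 1309 / (5.19 - log10(471.10)) - 273.15
T_eq = 246.94 deg C


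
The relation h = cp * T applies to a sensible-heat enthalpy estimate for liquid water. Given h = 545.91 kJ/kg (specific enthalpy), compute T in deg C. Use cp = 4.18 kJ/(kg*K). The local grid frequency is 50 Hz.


T = h / cp
T = 545.91 / 4.18
T = 130.60 deg C


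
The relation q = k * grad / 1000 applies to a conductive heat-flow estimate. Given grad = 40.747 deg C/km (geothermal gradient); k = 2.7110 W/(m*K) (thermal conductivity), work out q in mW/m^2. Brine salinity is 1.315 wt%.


q = k * grad / 1000
q = 2.7110 * 40.747 / 1000
q = 0.1104651 W/m^2
Convert: 0.1104651 W/m^2 * 1000.0 = 110.47 mW/m^2
q = 110.47 mW/m^2


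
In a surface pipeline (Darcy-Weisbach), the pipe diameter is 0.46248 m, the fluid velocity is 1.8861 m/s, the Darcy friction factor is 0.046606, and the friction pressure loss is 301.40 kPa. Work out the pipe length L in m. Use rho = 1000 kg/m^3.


L = dP*1000*D / (f*rho*vel^2/2)
L = 301.40*1000*0.46248 / (0.046606*1000*1.8861^2/2)
L = 1681.5 m


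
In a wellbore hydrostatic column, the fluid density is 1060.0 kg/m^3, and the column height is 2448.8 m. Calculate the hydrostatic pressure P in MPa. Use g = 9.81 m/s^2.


P = rho * g * h / 1e6
P = 1060.0 * 9.81 * 2448.8 / 1e6
P = 25.464 MPa


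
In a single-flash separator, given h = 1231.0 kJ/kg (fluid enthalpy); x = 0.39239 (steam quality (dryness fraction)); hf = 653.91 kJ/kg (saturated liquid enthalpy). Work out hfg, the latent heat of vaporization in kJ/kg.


hfg = (h - hf) / x
hfg = (1231.0 - 653.91) / 0.39239
hfg = 1470.7 kJ/kg


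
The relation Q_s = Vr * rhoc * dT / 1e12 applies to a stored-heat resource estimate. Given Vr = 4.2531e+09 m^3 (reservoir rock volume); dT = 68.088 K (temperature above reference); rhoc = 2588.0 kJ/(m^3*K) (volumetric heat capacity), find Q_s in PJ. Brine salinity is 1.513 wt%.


Q_s = Vr * rhoc * dT / 1e12
Q_s = 4.2531e+09 * 2588.0 * 68.088 / 1e12
Q_s = 749.45 PJ


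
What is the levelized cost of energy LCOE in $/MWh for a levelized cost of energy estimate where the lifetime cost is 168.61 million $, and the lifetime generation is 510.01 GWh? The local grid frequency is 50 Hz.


LCOE = C_tot / E_tot * 100
LCOE = 168.61 / 510.01 * 100
LCOE = 33.06014 cents/kWh
Convert: 33.06014 cents/kWh * 10.0 = 330.60 $/MWh
LCOE = 330.60 $/MWh


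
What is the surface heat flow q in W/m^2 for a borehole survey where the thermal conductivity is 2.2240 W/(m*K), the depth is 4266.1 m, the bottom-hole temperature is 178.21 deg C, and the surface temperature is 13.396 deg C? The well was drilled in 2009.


Step 1: grad = (T_d - T_surf)/d * 1000 = (178.21 - 13.396)/4266.1 * 1000 = 38.63341 deg C/km
Step 2: q = k * grad / 1000 = 2.224 * 38.63341 / 1000 = 0.085921 W/m^2
q = 0.085921 W/m^2


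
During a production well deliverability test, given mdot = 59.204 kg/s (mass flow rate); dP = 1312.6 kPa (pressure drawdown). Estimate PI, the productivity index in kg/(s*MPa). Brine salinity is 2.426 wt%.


PI = mdot * 1000 / dP
PI = 59.204 * 1000 / 1312.6
PI = 45.104 kg/(s*MPa)


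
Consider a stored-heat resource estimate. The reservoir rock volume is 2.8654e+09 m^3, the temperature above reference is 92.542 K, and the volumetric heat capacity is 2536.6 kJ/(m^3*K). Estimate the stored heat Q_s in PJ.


Q_s = Vr * rhoc * dT / 1e12
Q_s = 2.8654e+09 * 2536.6 * 92.542 / 1e12
Q_s = 672.63 PJ


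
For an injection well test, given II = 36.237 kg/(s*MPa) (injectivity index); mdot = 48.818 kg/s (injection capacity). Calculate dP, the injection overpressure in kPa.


dP = mdot * 1000 / II
dP = 48.818 * 1000 / 36.237
dP = 1347.2 kPa


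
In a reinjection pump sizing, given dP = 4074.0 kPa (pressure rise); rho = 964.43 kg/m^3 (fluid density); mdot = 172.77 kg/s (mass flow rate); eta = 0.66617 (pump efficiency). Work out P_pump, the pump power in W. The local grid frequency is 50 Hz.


P_pump = mdot * dP / (rho * eta)
P_pump = 172.77 * 4074.0 / (964.43 * 0.66617)
P_pump = 1095.553 kW
Convert: 1095.553 kW * 1000.0 = 1.0956e+06 W
P_pump = 1.0956e+06 W


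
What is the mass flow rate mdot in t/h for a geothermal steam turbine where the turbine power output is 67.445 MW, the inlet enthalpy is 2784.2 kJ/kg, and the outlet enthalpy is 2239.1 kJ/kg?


mdot = P * 1000 / (h_in - h_out)
mdot = 67.445 * 1000 / (2784.2 - 2239.1)
mdot = 123.7296 kg/s
Convert: 123.7296 kg/s * 3.6 = 445.43 t/h
mdot = 445.43 t/h


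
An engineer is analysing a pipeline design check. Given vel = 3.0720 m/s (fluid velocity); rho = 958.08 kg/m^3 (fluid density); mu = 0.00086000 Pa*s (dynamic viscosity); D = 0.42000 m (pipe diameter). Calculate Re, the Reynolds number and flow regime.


Step 1: Re = rho*vel*D/mu = 958.08*3.072*0.42/0.00086 = 1.4374e+06
Step 2: Re = 1.4374e+06 > 4000, so flow is turbulent.
Re = 1.4374e+06 (turbulent)


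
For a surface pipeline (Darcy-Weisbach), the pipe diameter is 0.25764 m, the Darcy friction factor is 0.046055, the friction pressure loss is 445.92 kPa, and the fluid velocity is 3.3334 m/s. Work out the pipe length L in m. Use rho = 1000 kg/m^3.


L = dP*1000*D / (f*rho*vel^2/2)
L = 445.92*1000*0.25764 / (0.046055*1000*3.3334^2/2)
L = 449.00 m


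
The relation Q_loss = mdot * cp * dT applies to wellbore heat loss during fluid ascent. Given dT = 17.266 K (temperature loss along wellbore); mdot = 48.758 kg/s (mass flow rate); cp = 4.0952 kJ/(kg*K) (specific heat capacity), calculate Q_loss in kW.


Q_loss = mdot * cp * dT
Q_loss = 48.758 * 4.0952 * 17.266
Q_loss = 3447.6 kW


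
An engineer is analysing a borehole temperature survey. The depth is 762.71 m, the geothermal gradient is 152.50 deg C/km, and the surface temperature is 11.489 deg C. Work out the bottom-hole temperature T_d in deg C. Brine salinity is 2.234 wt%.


T_d = T_surf + grad * d / 1000
T_d = 11.489 + 152.50 * 762.71 / 1000
T_d = 127.80 deg C


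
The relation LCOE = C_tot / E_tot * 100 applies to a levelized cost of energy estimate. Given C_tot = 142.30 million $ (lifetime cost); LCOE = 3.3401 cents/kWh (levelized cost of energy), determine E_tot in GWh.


E_tot = C_tot / LCOE * 100
E_tot = 142.30 / 3.3401 * 100
E_tot = 4260.4 GWh


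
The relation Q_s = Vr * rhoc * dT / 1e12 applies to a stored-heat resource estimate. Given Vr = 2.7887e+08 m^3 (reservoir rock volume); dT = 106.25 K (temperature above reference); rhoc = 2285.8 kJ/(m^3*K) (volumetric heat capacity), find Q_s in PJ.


Q_s = Vr * rhoc * dT / 1e12
Q_s = 2.7887e+08 * 2285.8 * 106.25 / 1e12
Q_s = 67.728 PJ


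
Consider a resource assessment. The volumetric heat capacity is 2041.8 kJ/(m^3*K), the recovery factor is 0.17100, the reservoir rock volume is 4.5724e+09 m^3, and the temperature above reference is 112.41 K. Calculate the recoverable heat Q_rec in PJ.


Step 1: Q_s = Vr*rhoc*dT/1e12 = 4.5724e+09*2041.8*112.41/1e12 = 1049.451 PJ
Step 2: Q_rec = Q_s * RF = 1049.451 * 0.171 = 179.46 PJ
Q_rec = 179.46 PJ


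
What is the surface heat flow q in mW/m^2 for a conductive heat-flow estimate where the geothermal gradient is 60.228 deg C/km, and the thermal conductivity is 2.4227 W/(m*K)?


q = k * grad / 1000
q = 2.4227 * 60.228 / 1000
q = 0.1459144 W/m^2
Convert: 0.1459144 W/m^2 * 1000.0 = 145.91 mW/m^2
q = 145.91 mW/m^2


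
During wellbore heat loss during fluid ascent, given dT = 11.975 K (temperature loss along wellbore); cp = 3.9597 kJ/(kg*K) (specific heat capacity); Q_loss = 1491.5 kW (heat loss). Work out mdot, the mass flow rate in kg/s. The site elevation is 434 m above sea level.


mdot = Q_loss / (cp * dT)
mdot = 1491.5 / (3.9597 * 11.975)
mdot = 31.455 kg/s


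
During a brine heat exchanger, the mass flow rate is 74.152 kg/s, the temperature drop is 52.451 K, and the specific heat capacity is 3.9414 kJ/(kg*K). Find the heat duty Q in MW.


Q = mdot * cp * dT / 1000
Q = 74.152 * 3.9414 * 52.451 / 1000
Q = 15.329 MW


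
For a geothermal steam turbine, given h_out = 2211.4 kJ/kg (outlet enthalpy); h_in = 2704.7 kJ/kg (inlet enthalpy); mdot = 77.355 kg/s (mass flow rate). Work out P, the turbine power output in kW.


P = mdot * (h_in - h_out) / 1000
P = 77.355 * (2704.7 - 2211.4) / 1000
P = 38.15922 MW
Convert: 38.15922 MW * 1000.0 = 38159 kW
P = 38159 kW


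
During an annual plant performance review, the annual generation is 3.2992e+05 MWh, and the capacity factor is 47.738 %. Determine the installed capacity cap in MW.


cap = E_a / (CF/100 * 8760)
cap = 3.2992e+05 / (47.738/100 * 8760)
cap = 78.893 MW


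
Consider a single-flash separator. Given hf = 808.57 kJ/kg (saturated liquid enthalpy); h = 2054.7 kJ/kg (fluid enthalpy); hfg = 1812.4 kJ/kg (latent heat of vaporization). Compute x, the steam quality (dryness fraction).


x = (h - hf) / hfg
x = (2054.7 - 808.57) / 1812.4
x = 0.68756


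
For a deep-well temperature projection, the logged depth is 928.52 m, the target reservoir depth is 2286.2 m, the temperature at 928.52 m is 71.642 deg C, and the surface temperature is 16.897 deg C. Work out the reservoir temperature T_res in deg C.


Step 1: grad = (T_d1 - T_surf)/d1 * 1000 = (71.642 - 16.897)/928.52 * 1000 = 58.95942 deg C/km
Step 2: T_res = T_surf + grad*d2/1000 = 16.897 + 58.95942*2286.2/1000 = 151.69 deg C
T_res = 151.69 deg C


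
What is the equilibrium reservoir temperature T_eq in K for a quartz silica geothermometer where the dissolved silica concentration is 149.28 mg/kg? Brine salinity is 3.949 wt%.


T_eq = 1309 / (5.19 - log10(SiO2)) - 273.15
T_eq = 1309 / (5.19 - log10(149.28)) - 273.15
T_eq = 160.8688 deg C
Convert to K: 160.8688 + 273.15 = 434.02 K
T_eq = 434.02 K


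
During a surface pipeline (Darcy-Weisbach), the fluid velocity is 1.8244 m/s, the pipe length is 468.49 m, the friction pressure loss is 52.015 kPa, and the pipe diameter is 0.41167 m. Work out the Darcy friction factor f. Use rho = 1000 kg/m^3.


f = dP*1000 / ((L/D)*(rho*vel^2/2))
f = 52.015*1000 / ((468.49/0.41167)*(1000*1.8244^2/2))
f = 0.027464


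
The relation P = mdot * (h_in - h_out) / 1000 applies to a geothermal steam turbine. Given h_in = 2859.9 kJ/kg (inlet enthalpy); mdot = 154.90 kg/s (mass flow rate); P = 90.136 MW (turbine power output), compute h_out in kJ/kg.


h_out = h_in - P * 1000 / mdot
h_out = 2859.9 - 90.136 * 1000 / 154.90
h_out = 2278.0 kJ/kg


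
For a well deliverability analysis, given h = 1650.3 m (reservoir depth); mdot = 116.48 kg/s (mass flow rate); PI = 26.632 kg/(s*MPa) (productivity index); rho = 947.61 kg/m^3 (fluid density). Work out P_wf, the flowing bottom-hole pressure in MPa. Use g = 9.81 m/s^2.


Step 1: P_i = rho*g*h/1e6 = 947.61*9.81*1650.3/1e6 = 15.34128 MPa
Step 2: P_wf = P_i - mdot/PI = 15.34128 - 116.48/26.632 = 10.968 MPa
P_wf = 10.968 MPa


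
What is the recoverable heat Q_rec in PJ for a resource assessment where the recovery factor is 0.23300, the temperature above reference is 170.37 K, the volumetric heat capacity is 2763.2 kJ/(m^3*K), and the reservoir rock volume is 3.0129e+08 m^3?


Step 1: Q_s = Vr*rhoc*dT/1e12 = 3.0129e+08*2763.2*170.37/1e12 = 141.8372 PJ
Step 2: Q_rec = Q_s * RF = 141.8372 * 0.233 = 33.048 PJ
Q_rec = 33.048 PJ


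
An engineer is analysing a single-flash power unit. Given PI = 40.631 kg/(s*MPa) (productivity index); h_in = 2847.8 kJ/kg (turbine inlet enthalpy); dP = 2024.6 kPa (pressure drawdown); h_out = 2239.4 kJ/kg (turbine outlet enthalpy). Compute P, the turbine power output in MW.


Step 1: mdot = PI * dP / 1000 = 40.631 * 2024.6 / 1000 = 82.26152 kg/s
Step 2: P = mdot*(h_in - h_out)/1000 = 82.26152*(2847.8 - 2239.4)/1000 = 50.048 MW
P = 50.048 MW


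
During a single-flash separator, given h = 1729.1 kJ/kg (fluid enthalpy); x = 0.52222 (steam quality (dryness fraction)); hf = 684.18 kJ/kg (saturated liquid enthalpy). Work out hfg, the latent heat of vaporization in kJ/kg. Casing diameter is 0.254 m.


hfg = (h - hf) / x
hfg = (1729.1 - 684.18) / 0.52222
hfg = 2000.9 kJ/kg


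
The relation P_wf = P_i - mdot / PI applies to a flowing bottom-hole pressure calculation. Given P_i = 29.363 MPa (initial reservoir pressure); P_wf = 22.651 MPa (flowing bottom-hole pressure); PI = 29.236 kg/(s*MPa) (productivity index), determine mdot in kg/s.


mdot = (P_i - P_wf) * PI
mdot = (29.363 - 22.651) * 29.236
mdot = 196.23 kg/s


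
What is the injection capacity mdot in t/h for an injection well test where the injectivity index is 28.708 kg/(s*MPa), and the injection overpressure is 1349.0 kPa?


mdot = II * dP / 1000
mdot = 28.708 * 1349.0 / 1000
mdot = 38.72709 kg/s
Convert: 38.72709 kg/s * 3.6 = 139.42 t/h
mdot = 139.42 t/h


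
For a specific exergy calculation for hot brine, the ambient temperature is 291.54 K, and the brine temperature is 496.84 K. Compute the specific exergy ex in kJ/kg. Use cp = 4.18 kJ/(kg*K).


ex = cp * ((T_b - T_0) - T_0 * ln(T_b/T_0))
ex = 4.18 * ((496.84 - 291.54) - 291.54 * ln(496.84/291.54))
ex = 208.51 kJ/kg


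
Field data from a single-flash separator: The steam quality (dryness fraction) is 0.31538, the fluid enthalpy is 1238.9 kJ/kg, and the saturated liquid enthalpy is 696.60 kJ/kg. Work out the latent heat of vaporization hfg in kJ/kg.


hfg = (h - hf) / x
hfg = (1238.9 - 696.60) / 0.31538
hfg = 1719.5 kJ/kg
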